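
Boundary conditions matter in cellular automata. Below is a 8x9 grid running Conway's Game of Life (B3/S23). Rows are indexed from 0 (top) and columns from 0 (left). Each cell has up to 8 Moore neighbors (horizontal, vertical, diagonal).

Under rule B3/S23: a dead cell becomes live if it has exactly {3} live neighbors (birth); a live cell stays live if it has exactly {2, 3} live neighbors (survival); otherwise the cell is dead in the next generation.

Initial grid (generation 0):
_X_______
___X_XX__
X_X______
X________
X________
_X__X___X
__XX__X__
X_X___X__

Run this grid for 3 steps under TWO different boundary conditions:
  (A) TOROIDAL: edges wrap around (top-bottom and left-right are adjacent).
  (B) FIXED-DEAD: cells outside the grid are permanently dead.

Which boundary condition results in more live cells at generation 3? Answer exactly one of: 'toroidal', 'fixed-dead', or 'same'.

Under TOROIDAL boundary, generation 3:
_________
_X_______
XX_______
_________
_________
_________
____X____
_________
Population = 4

Under FIXED-DEAD boundary, generation 3:
_________
X_X______
X_X______
X________
XX_______
_________
__X______
_________
Population = 8

Comparison: toroidal=4, fixed-dead=8 -> fixed-dead

Answer: fixed-dead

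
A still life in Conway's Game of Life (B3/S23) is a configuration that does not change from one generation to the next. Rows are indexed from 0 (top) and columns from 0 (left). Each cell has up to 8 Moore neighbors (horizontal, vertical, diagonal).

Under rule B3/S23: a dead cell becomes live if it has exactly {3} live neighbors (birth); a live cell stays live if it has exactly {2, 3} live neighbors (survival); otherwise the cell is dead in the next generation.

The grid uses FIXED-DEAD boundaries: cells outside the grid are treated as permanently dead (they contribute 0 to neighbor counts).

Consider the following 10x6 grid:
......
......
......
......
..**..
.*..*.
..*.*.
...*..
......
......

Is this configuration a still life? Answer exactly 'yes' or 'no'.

Compute generation 1 and compare to generation 0 (given above):
Generation 1:
......
......
......
......
..**..
.*..*.
..*.*.
...*..
......
......
The grids are IDENTICAL -> still life.

Answer: yes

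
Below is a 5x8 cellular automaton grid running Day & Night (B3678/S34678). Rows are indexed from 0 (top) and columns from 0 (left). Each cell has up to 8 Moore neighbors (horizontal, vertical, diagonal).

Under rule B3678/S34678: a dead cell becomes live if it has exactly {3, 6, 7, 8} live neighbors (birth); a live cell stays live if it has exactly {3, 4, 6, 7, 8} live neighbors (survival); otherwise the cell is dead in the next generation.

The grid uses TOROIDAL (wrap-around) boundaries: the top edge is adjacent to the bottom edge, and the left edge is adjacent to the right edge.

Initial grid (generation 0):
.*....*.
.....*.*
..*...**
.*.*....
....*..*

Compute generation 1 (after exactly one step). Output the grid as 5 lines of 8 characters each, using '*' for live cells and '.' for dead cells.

Simulating step by step:
Generation 0 (given above): 11 live cells
Generation 1: 14 live cells
(generation 1 grid is the final answer)

Answer: *....***
*......*
*.....*.
*.*...**
*.*.....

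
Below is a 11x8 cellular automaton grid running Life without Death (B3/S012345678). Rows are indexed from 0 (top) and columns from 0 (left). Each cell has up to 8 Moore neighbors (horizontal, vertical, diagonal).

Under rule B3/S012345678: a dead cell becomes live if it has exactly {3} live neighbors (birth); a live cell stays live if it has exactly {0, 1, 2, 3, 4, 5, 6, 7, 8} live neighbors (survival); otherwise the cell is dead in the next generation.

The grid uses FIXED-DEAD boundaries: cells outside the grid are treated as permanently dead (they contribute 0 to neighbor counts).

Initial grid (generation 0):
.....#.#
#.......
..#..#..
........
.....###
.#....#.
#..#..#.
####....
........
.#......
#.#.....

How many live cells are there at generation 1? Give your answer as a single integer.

Answer: 24

Derivation:
Simulating step by step:
Generation 0 (given above): 20 live cells
Generation 1: 24 live cells
.....#.#
#.....#.
..#..#..
.....#..
.....###
.#....#.
#..#..#.
####....
#.......
.#......
###.....
Population at generation 1: 24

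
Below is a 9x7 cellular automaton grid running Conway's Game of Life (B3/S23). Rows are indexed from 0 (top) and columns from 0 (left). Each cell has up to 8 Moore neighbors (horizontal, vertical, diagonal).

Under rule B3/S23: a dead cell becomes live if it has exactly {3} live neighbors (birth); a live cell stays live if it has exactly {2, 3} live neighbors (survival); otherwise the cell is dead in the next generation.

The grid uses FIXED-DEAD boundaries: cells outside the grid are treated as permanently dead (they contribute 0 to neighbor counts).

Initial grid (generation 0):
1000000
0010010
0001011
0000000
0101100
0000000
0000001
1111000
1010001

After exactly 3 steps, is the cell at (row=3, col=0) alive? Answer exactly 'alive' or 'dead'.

Simulating step by step:
Generation 0 (given above): 17 live cells
Generation 1: 17 live cells
0000000
0000111
0000111
0011010
0000000
0000000
0110000
1011000
1011000
Generation 2: 12 live cells
0000010
0000101
0000000
0001011
0000000
0000000
0111000
1000000
0011000
Generation 3: 7 live cells
0000010
0000010
0000101
0000000
0000000
0010000
0110000
0000000
0000000

Cell (3,0) at generation 3: 0 -> dead

Answer: dead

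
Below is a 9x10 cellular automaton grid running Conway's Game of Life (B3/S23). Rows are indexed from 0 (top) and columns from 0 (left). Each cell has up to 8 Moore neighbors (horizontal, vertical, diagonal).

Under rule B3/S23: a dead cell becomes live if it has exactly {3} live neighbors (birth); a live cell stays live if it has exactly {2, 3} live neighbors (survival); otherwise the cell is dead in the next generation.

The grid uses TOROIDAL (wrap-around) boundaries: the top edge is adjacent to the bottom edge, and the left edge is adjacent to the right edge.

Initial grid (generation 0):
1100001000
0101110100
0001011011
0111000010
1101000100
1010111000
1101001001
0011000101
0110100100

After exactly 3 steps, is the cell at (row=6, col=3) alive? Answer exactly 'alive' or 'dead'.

Answer: dead

Derivation:
Simulating step by step:
Generation 0 (given above): 39 live cells
Generation 1: 38 live cells
1000001100
0101000111
1100011011
0101001010
1000011101
0000111100
0000001111
0000101101
0000001110
Generation 2: 19 live cells
1000000000
0110010000
0100111000
0110100000
1000000001
1000100000
0000100001
0000000001
0000000001
Generation 3: 26 live cells
1100000000
1110111000
1000101000
0111100000
1001000001
1000000000
1000000001
1000000011
1000000001

Cell (6,3) at generation 3: 0 -> dead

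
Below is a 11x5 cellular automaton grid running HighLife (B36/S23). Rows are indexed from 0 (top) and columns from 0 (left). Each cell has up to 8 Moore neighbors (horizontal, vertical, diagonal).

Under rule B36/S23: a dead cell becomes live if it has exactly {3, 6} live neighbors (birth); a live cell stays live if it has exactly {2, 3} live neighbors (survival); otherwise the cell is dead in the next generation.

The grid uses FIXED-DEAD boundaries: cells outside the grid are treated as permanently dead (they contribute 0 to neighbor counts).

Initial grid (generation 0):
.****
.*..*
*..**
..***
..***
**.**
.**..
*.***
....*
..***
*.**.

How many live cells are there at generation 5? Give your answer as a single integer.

Simulating step by step:
Generation 0 (given above): 32 live cells
Generation 1: 22 live cells
.****
**.*.
.*...
.*...
.....
*.*.*
...*.
..*.*
.*...
.**.*
.**.*
Generation 2: 20 live cells
**.**
*.***
.*...
.....
.*...
...*.
.**.*
..**.
.*...
*....
.**..
Generation 3: 18 live cells
**..*
*...*
.***.
.....
.....
.*.*.
.*..*
...*.
.**..
*.*..
.*...
Generation 4: 19 live cells
**...
*...*
.***.
..*..
.....
..*..
...**
.*.*.
.***.
*.*..
.*...
Generation 5: 20 live cells
**...
*..*.
.***.
.***.
.....
...*.
...**
.**..
*..*.
*..*.
.*...
Population at generation 5: 20

Answer: 20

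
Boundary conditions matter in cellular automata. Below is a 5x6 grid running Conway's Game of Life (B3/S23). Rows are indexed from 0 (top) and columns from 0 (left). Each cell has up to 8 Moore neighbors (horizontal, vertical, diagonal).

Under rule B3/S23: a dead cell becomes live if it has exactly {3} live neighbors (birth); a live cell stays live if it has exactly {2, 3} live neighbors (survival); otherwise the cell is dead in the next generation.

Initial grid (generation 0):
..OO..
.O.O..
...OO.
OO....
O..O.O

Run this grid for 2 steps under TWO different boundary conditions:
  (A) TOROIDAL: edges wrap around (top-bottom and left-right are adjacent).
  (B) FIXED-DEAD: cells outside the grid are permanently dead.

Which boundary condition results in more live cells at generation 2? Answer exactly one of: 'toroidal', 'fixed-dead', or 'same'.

Under TOROIDAL boundary, generation 2:
OOOO..
...OOO
O..OOO
......
......
Population = 11

Under FIXED-DEAD boundary, generation 2:
......
.O..O.
O..OO.
...OO.
O.....
Population = 8

Comparison: toroidal=11, fixed-dead=8 -> toroidal

Answer: toroidal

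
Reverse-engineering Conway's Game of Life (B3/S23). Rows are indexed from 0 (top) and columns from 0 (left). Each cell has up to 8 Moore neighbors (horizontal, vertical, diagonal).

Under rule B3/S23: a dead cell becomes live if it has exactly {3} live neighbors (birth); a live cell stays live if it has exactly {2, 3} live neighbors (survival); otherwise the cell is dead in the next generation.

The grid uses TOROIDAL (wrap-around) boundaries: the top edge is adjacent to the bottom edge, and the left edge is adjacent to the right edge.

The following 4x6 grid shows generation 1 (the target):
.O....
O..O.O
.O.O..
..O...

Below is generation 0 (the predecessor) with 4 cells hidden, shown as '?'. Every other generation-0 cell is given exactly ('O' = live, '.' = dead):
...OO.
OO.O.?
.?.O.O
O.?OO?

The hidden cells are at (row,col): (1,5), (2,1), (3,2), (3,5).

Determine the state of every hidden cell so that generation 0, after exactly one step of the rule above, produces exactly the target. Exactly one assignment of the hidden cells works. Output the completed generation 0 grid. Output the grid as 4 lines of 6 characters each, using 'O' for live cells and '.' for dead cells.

Hidden generation-0 cells (in order): (1,5), (2,1), (3,2), (3,5).
A hidden cell only influences target cells in its own 3x3 neighborhood. Try each of the 2^4 = 16 assignments, step the completed generation 0 forward once under B3/S23, and compare with the target:
  (1,5)=. (2,1)=. (3,2)=. (3,5)=. -> step gives (0,0)='O' but target has '.' -> reject
  (1,5)=. (2,1)=. (3,2)=. (3,5)=O -> step gives (3,0)='O' but target has '.' -> reject
  (1,5)=. (2,1)=. (3,2)=O (3,5)=. -> step gives (0,0)='O' but target has '.' -> reject
  (1,5)=. (2,1)=. (3,2)=O (3,5)=O -> step gives (0,1)='.' but target has 'O' -> reject
  (1,5)=. (2,1)=O (3,2)=. (3,5)=. -> step gives (0,0)='O' but target has '.' -> reject
  (1,5)=. (2,1)=O (3,2)=. (3,5)=O -> step gives (1,1)='O' but target has '.' -> reject
  (1,5)=. (2,1)=O (3,2)=O (3,5)=. -> step gives (0,0)='O' but target has '.' -> reject
  (1,5)=. (2,1)=O (3,2)=O (3,5)=O -> step gives (0,1)='.' but target has 'O' -> reject
  (1,5)=O (2,1)=. (3,2)=. (3,5)=. -> step reproduces the target at every cell -> ACCEPT
  (1,5)=O (2,1)=. (3,2)=. (3,5)=O -> step gives (3,0)='O' but target has '.' -> reject
  (1,5)=O (2,1)=. (3,2)=O (3,5)=. -> step gives (0,1)='.' but target has 'O' -> reject
  (1,5)=O (2,1)=. (3,2)=O (3,5)=O -> step gives (0,1)='.' but target has 'O' -> reject
  (1,5)=O (2,1)=O (3,2)=. (3,5)=. -> step gives (1,0)='.' but target has 'O' -> reject
  (1,5)=O (2,1)=O (3,2)=. (3,5)=O -> step gives (1,0)='.' but target has 'O' -> reject
  (1,5)=O (2,1)=O (3,2)=O (3,5)=. -> step gives (0,1)='.' but target has 'O' -> reject
  (1,5)=O (2,1)=O (3,2)=O (3,5)=O -> step gives (0,1)='.' but target has 'O' -> reject
Unique solution: (1,5)=live, (2,1)=dead, (3,2)=dead, (3,5)=dead.
Check: live-neighbor counts of every cell in the completed generation 0:
434455
314363
534364
113454
Applying B3/S23 to generation 0 with these counts gives:
.O....
O..O.O
.O.O..
..O...
which matches the target exactly.

Answer: ...OO.
OO.O.O
...O.O
O..OO.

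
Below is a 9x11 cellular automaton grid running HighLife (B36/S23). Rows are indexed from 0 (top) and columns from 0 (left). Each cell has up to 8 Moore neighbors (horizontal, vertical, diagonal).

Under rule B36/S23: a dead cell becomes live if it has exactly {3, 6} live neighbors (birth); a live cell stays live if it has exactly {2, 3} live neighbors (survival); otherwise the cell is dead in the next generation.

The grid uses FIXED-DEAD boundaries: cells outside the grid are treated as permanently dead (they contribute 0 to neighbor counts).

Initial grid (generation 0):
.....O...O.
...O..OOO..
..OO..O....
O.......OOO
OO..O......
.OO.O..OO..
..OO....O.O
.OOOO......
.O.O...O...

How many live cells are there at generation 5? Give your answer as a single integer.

Answer: 28

Derivation:
Simulating step by step:
Generation 0 (given above): 32 live cells
Generation 1: 34 live cells
......OOO..
..OOOOOOO..
..OO..O....
O.OO.....O.
O.OO...O...
O...O..OOO.
.......OOO.
.O..O......
.O.OO......
Generation 2: 27 live cells
...OO...O..
..O.O...O..
......O.O..
....O......
O.O.O..O.O.
.O.O..O..O.
.......O.O.
..OOO...O..
..OOO......
Generation 3: 33 live cells
...OO......
....OO..OO.
...O.O.O...
...O.O.OO..
.OO.OO..O..
.OOO..OO.OO
....O..O.O.
..O.O...O..
..O.O......
Generation 4: 33 live cells
...OOO.....
.....OO.O..
...OOO.O.O.
...OOO.OO..
.O...O.....
.O....OO.OO
.O..OOOO.OO
....OO..O..
...........
Generation 5: 28 live cells
....OOO....
.......OO..
...O..O..O.
..OO...OO..
..O..O...O.
OOO.O..O.OO
....O.....O
....O..OOO.
...........
Population at generation 5: 28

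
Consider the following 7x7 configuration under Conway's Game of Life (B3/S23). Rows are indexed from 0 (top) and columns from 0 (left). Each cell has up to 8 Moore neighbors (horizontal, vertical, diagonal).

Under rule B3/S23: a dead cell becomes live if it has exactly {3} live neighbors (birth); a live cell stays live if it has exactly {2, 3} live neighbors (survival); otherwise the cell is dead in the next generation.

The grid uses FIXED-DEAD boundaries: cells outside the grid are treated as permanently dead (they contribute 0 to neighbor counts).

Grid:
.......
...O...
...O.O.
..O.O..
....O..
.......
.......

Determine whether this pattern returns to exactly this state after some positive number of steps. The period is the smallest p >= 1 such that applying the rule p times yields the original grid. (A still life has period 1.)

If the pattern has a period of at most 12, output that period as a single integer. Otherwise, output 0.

Answer: 2

Derivation:
Simulating and comparing each generation to the original:
Gen 0 (original, given above): 6 live cells
Gen 1: 6 live cells, differs from original
Gen 2: 6 live cells, MATCHES original -> period = 2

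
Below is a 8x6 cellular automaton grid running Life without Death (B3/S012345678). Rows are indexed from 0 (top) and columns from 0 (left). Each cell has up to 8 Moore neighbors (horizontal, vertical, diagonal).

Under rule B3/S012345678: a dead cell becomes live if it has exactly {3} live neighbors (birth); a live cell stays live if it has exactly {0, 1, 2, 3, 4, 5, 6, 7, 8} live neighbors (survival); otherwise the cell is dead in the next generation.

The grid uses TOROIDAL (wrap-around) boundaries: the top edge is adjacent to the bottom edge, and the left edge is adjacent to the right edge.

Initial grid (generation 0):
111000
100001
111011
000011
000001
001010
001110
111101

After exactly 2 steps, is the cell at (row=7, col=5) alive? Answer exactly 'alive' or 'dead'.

Answer: alive

Derivation:
Simulating step by step:
Generation 0 (given above): 23 live cells
Generation 1: 33 live cells
111110
100111
111111
010111
000101
001011
101110
111101
Generation 2: 35 live cells
111110
100111
111111
010111
000101
111011
101110
111101

Cell (7,5) at generation 2: 1 -> alive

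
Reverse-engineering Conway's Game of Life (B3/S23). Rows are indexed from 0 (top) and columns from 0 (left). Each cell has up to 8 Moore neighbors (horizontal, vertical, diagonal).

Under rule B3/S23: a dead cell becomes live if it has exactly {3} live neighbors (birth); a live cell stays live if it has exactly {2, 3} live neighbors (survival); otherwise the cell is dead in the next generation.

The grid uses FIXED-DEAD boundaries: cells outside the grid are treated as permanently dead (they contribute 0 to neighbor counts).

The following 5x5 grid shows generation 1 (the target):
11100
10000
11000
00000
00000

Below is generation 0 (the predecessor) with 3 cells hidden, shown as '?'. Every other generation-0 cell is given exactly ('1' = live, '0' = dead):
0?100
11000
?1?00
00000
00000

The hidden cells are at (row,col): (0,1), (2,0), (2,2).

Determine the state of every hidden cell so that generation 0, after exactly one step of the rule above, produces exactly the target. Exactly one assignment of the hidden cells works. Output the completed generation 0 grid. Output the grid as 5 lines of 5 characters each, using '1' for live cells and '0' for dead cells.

Answer: 01100
11000
01000
00000
00000

Derivation:
Hidden generation-0 cells (in order): (0,1), (2,0), (2,2).
A hidden cell only influences target cells in its own 3x3 neighborhood. Try each of the 2^3 = 8 assignments, step the completed generation 0 forward once under B3/S23, and compare with the target:
  (0,1)=0 (2,0)=0 (2,2)=0 -> step gives (0,0)='0' but target has '1' -> reject
  (0,1)=0 (2,0)=0 (2,2)=1 -> step gives (0,0)='0' but target has '1' -> reject
  (0,1)=0 (2,0)=1 (2,2)=0 -> step gives (0,0)='0' but target has '1' -> reject
  (0,1)=0 (2,0)=1 (2,2)=1 -> step gives (0,0)='0' but target has '1' -> reject
  (0,1)=1 (2,0)=0 (2,2)=0 -> step reproduces the target at every cell -> ACCEPT
  (0,1)=1 (2,0)=0 (2,2)=1 -> step gives (2,2)='1' but target has '0' -> reject
  (0,1)=1 (2,0)=1 (2,2)=0 -> step gives (1,0)='0' but target has '1' -> reject
  (0,1)=1 (2,0)=1 (2,2)=1 -> step gives (1,0)='0' but target has '1' -> reject
Unique solution: (0,1)=live, (2,0)=dead, (2,2)=dead.
Check: live-neighbor counts of every cell in the completed generation 0:
33210
34410
32200
11100
00000
Applying B3/S23 to generation 0 with these counts gives:
11100
10000
11000
00000
00000
which matches the target exactly.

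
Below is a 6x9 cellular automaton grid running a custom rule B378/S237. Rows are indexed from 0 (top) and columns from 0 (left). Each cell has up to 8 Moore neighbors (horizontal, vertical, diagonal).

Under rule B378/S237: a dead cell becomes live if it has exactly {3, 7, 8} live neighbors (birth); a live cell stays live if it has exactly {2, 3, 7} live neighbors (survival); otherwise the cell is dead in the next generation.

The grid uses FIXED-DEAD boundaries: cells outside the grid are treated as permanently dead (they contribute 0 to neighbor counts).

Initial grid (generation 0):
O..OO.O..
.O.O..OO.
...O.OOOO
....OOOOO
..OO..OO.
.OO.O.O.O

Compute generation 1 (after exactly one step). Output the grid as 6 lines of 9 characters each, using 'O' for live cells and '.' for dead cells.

Simulating step by step:
Generation 0 (given above): 27 live cells
Generation 1: 21 live cells
(generation 1 grid is the final answer)

Answer: ..OOOOOO.
...O....O
..OO..OO.
..O...OO.
.OO......
.OO..OO..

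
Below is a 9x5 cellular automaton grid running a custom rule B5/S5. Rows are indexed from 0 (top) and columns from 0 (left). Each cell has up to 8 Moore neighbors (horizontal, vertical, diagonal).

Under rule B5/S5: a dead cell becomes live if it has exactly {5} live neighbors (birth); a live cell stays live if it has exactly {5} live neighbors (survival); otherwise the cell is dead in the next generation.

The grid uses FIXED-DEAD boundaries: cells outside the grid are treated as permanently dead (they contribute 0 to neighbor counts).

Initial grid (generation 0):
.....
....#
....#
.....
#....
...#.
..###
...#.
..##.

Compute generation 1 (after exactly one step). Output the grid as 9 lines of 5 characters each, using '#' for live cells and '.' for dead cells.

Simulating step by step:
Generation 0 (given above): 10 live cells
Generation 1: 2 live cells
(generation 1 grid is the final answer)

Answer: .....
.....
.....
.....
.....
.....
.....
..##.
.....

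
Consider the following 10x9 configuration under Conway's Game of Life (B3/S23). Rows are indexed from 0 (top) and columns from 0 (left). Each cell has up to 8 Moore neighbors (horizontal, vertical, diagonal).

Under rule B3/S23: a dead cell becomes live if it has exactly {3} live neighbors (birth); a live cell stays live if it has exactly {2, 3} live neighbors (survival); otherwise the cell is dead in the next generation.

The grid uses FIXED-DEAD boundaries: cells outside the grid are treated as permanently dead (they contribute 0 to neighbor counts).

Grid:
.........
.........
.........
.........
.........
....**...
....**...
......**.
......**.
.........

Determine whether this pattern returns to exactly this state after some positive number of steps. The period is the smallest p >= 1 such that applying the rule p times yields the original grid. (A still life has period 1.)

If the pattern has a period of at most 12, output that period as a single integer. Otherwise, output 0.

Answer: 2

Derivation:
Simulating and comparing each generation to the original:
Gen 0 (original, given above): 8 live cells
Gen 1: 6 live cells, differs from original
Gen 2: 8 live cells, MATCHES original -> period = 2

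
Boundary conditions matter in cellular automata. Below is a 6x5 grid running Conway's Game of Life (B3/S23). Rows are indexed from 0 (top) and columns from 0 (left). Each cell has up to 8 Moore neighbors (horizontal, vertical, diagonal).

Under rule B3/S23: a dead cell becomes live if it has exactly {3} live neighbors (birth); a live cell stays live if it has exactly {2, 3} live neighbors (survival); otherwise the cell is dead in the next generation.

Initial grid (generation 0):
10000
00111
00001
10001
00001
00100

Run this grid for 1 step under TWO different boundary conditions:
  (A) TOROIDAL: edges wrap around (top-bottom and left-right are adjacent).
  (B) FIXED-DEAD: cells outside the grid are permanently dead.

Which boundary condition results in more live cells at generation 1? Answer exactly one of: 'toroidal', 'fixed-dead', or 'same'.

Under TOROIDAL boundary, generation 1:
01101
10011
00000
10011
10011
00000
Population = 12

Under FIXED-DEAD boundary, generation 1:
00010
00011
00001
00011
00010
00000
Population = 7

Comparison: toroidal=12, fixed-dead=7 -> toroidal

Answer: toroidal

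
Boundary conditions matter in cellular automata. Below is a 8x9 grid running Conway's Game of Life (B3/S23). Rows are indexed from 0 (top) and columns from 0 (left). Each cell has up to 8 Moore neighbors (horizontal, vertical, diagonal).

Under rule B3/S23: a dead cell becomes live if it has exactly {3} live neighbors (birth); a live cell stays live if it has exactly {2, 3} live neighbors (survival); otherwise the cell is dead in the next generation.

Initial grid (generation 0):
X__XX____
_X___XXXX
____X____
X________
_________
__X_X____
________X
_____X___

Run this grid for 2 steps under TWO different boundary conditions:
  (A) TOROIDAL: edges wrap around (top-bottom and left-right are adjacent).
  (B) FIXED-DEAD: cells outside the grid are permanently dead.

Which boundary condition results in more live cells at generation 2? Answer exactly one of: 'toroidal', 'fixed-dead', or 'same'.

Under TOROIDAL boundary, generation 2:
X__XX____
_X_______
X___XX___
______XXX
_________
_________
_________
________X
Population = 11

Under FIXED-DEAD boundary, generation 2:
____X__X_
________X
____XX_X_
______X__
_________
_________
_________
_________
Population = 7

Comparison: toroidal=11, fixed-dead=7 -> toroidal

Answer: toroidal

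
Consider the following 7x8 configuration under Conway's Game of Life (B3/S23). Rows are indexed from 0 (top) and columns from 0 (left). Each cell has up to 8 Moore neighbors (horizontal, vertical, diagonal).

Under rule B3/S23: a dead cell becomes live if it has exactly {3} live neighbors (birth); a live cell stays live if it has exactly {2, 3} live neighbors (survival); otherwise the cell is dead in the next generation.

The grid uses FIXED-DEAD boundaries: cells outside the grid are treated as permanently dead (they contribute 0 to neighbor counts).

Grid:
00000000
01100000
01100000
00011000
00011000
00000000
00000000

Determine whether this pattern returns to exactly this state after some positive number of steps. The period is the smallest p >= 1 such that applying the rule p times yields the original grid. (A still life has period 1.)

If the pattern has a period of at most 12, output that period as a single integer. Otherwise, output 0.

Simulating and comparing each generation to the original:
Gen 0 (original, given above): 8 live cells
Gen 1: 6 live cells, differs from original
Gen 2: 8 live cells, MATCHES original -> period = 2

Answer: 2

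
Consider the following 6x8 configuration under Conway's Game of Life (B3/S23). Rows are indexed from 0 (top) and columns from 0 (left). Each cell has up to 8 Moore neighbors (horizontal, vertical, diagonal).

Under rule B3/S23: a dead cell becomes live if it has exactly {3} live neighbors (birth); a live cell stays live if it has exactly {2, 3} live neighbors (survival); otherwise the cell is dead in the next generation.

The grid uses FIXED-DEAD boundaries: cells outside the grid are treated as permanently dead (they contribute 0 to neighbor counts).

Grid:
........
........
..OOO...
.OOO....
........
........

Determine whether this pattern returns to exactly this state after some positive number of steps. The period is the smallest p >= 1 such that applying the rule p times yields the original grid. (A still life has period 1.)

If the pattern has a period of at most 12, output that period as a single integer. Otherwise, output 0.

Simulating and comparing each generation to the original:
Gen 0 (original, given above): 6 live cells
Gen 1: 6 live cells, differs from original
Gen 2: 6 live cells, MATCHES original -> period = 2

Answer: 2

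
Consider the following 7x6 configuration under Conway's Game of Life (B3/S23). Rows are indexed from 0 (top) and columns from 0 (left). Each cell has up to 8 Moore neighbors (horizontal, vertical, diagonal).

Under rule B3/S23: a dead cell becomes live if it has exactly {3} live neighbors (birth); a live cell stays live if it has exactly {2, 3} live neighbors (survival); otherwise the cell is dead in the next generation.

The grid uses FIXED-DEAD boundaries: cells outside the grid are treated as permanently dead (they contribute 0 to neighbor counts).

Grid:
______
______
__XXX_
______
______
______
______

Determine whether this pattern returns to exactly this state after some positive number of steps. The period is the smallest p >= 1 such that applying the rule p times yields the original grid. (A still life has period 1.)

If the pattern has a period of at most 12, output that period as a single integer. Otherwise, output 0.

Simulating and comparing each generation to the original:
Gen 0 (original, given above): 3 live cells
Gen 1: 3 live cells, differs from original
Gen 2: 3 live cells, MATCHES original -> period = 2

Answer: 2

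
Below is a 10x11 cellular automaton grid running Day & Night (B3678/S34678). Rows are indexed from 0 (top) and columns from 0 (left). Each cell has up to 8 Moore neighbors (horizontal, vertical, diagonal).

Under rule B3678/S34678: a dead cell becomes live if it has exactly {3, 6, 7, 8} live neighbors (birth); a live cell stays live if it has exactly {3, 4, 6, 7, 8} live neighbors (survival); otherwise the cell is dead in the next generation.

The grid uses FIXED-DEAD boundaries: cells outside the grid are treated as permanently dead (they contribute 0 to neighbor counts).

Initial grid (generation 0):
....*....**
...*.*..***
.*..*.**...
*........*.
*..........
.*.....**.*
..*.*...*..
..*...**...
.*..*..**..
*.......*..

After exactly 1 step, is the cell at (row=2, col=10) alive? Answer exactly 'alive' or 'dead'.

Simulating step by step:
Generation 0 (given above): 31 live cells
Generation 1: 28 live cells
........***
.....******
.....*....*
.*.........
.*......**.
.........*.
.*.*..*.**.
.*...*.*...
......***..
.......*...

Cell (2,10) at generation 1: 1 -> alive

Answer: alive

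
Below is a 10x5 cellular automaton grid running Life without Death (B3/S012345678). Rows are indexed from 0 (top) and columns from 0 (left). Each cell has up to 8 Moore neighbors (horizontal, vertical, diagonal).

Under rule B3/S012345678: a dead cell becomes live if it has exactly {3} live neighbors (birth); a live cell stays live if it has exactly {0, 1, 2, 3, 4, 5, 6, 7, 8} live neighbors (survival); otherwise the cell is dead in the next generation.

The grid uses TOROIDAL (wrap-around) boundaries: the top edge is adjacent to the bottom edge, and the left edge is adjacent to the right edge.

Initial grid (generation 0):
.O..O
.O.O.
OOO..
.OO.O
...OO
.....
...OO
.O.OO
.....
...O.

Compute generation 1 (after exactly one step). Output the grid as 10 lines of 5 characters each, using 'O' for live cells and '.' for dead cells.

Answer: OO.OO
.O.OO
OOO.O
.OO.O
O.OOO
.....
O.OOO
OOOOO
..OOO
...O.

Derivation:
Simulating step by step:
Generation 0 (given above): 18 live cells
Generation 1: 31 live cells
(generation 1 grid is the final answer)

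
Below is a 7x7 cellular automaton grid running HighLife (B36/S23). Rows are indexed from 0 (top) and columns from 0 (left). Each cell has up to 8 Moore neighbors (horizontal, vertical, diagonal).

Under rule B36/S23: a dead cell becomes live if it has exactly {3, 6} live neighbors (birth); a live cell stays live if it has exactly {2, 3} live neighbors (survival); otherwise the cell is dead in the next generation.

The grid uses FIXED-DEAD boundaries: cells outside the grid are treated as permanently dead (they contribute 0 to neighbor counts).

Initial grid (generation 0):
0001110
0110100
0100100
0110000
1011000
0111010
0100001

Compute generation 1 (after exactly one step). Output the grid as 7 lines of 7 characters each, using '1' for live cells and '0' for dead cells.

Answer: 0011110
0110000
1000000
1000000
1100100
1001100
0100000

Derivation:
Simulating step by step:
Generation 0 (given above): 19 live cells
Generation 1: 15 live cells
(generation 1 grid is the final answer)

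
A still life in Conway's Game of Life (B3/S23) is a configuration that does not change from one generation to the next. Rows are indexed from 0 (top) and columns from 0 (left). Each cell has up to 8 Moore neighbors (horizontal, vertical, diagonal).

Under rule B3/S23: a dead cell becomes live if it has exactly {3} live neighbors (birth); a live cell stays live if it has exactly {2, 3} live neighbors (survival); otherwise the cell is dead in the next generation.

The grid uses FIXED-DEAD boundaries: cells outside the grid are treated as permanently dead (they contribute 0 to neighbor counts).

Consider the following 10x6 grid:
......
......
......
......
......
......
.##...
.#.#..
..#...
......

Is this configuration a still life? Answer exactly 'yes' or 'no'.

Answer: yes

Derivation:
Compute generation 1 and compare to generation 0 (given above):
Generation 1:
......
......
......
......
......
......
.##...
.#.#..
..#...
......
The grids are IDENTICAL -> still life.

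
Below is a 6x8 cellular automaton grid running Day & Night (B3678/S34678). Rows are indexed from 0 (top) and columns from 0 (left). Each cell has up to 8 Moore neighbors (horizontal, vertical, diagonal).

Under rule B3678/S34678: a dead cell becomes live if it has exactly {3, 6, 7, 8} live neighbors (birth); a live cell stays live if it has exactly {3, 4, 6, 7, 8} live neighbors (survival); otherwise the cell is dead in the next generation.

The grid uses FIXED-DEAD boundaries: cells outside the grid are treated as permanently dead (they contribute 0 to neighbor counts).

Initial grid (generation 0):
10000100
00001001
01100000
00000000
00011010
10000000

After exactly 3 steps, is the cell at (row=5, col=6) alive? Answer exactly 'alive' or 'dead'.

Simulating step by step:
Generation 0 (given above): 10 live cells
Generation 1: 3 live cells
00000000
01000000
00000000
00110000
00000000
00000000
Generation 2: 1 live cells
00000000
00000000
00100000
00000000
00000000
00000000
Generation 3: 0 live cells
00000000
00000000
00000000
00000000
00000000
00000000

Cell (5,6) at generation 3: 0 -> dead

Answer: dead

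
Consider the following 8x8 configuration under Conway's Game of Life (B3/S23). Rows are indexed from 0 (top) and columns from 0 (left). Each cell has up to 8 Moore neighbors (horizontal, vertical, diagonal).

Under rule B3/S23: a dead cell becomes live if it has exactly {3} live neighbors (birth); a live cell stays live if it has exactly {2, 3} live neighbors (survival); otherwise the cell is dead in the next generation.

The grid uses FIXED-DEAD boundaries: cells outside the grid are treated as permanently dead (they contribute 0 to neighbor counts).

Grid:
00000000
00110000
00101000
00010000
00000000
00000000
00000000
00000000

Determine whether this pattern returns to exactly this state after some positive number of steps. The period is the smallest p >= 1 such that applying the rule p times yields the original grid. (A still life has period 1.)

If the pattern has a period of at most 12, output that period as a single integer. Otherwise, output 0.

Answer: 1

Derivation:
Simulating and comparing each generation to the original:
Gen 0 (original, given above): 5 live cells
Gen 1: 5 live cells, MATCHES original -> period = 1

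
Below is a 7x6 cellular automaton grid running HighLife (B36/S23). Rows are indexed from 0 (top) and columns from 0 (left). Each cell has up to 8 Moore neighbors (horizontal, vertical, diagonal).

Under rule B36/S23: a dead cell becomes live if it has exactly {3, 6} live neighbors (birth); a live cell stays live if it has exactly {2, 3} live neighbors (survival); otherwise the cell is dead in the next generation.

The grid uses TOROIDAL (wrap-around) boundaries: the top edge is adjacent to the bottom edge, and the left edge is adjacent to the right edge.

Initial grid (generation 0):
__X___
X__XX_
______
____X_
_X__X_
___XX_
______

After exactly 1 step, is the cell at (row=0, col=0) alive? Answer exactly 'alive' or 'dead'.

Answer: dead

Derivation:
Simulating step by step:
Generation 0 (given above): 9 live cells
Generation 1: 10 live cells
___X__
___X__
___XXX
______
____XX
___XX_
___X__

Cell (0,0) at generation 1: 0 -> dead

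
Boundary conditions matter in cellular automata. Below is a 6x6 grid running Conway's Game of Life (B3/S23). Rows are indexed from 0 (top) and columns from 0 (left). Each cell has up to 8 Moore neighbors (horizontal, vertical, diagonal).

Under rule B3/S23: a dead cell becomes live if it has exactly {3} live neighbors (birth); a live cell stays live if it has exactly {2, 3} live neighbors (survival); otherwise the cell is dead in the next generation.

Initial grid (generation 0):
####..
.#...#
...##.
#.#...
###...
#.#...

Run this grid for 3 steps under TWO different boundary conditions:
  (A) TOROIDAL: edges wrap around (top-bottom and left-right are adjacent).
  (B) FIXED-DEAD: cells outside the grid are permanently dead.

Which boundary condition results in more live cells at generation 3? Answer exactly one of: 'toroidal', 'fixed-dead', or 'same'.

Under TOROIDAL boundary, generation 3:
#.#.#.
......
......
..##..
..###.
..##..
Population = 10

Under FIXED-DEAD boundary, generation 3:
......
......
......
.##.#.
..#.#.
.###..
Population = 8

Comparison: toroidal=10, fixed-dead=8 -> toroidal

Answer: toroidal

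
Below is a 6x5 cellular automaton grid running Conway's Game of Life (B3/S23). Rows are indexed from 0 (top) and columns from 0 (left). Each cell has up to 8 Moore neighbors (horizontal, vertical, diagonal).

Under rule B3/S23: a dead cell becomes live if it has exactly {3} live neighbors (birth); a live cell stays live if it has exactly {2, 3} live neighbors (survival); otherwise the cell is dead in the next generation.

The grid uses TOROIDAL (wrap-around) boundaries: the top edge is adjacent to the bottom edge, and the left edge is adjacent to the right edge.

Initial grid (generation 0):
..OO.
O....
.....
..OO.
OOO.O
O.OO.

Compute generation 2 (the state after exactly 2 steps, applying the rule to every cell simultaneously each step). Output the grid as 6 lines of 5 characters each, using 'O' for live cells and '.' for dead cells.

Simulating step by step:
Generation 0 (given above): 12 live cells
Generation 1: 8 live cells
..OO.
.....
.....
O.OOO
O....
O....
Generation 2: 10 live cells
(generation 2 grid is the final answer)

Answer: .....
.....
...OO
OO.OO
O..O.
.O..O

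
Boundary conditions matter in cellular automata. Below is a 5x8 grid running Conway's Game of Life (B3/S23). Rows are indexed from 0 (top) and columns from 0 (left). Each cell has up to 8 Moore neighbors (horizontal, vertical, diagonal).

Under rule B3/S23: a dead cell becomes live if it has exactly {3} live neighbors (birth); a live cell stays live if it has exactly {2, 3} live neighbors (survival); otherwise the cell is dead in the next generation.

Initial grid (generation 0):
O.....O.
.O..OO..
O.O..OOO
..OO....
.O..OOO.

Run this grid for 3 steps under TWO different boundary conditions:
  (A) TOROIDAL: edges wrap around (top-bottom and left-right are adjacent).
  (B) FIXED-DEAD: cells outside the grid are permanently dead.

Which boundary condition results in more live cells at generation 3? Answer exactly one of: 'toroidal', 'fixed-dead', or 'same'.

Under TOROIDAL boundary, generation 3:
........
.O.O.OOO
.O.O.OOO
...O...O
........
Population = 12

Under FIXED-DEAD boundary, generation 3:
........
...OO.O.
.OOOOOO.
.OO.O.O.
........
Population = 13

Comparison: toroidal=12, fixed-dead=13 -> fixed-dead

Answer: fixed-dead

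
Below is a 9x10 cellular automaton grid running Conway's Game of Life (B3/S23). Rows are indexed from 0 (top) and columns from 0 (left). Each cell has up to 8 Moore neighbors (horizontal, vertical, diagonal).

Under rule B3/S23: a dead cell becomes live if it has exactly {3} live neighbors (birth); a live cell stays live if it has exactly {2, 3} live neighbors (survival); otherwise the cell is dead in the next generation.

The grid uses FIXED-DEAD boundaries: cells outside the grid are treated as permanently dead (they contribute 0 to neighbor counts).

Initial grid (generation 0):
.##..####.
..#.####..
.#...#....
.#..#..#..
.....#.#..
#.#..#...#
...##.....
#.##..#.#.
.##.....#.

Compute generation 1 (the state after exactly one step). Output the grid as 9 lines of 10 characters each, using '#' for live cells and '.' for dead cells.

Answer: .####...#.
..###...#.
.###...#..
....##....
.#..##..#.
...#.##...
....##....
....#..#..
.###...#..

Derivation:
Simulating step by step:
Generation 0 (given above): 32 live cells
Generation 1: 30 live cells
(generation 1 grid is the final answer)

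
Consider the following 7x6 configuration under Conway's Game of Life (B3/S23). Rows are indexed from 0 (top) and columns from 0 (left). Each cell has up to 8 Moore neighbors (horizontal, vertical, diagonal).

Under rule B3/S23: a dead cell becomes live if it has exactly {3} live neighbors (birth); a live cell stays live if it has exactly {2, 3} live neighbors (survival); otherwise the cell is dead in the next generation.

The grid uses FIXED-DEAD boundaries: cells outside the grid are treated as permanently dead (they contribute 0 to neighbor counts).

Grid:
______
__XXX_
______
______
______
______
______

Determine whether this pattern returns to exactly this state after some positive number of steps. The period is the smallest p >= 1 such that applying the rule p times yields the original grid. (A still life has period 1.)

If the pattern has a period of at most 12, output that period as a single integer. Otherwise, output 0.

Answer: 2

Derivation:
Simulating and comparing each generation to the original:
Gen 0 (original, given above): 3 live cells
Gen 1: 3 live cells, differs from original
Gen 2: 3 live cells, MATCHES original -> period = 2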